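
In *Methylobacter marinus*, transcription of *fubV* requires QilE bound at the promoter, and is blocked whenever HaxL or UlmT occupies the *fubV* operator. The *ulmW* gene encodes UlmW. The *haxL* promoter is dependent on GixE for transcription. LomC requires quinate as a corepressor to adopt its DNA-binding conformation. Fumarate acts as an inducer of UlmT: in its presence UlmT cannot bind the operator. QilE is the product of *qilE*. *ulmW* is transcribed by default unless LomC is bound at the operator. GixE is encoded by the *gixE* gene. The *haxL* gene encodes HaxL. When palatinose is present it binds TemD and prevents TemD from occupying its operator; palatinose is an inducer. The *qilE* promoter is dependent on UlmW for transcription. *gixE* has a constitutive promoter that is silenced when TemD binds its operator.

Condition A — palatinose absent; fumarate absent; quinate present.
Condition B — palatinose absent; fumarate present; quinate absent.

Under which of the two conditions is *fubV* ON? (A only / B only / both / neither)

Condition A:
Palatinose is absent, so TemD is active.
With repressor TemD bound, *gixE* is not transcribed.
So GixE is not produced.
Required activator GixE is absent, so *haxL* is not transcribed.
So HaxL is not produced.
Fumarate is absent, so UlmT is active.
Quinate is present, so LomC is active.
With repressor LomC bound, *ulmW* is not transcribed.
So UlmW is not produced.
Required activator UlmW is absent, so *qilE* is not transcribed.
So QilE is not produced.
With repressor UlmT bound, *fubV* is not transcribed.
→ *fubV* is OFF in A.
Condition B:
Palatinose is absent, so TemD is active.
With repressor TemD bound, *gixE* is not transcribed.
So GixE is not produced.
Required activator GixE is absent, so *haxL* is not transcribed.
So HaxL is not produced.
Fumarate is present, so UlmT is inactive.
Quinate is absent, so LomC is inactive.
With no repressor bound, *ulmW* is transcribed.
So UlmW is produced and active.
No repressor is bound and UlmW is active, so *qilE* is transcribed.
So QilE is produced and active.
No repressor is bound and QilE is active, so *fubV* is transcribed.
→ *fubV* is ON in B.

B only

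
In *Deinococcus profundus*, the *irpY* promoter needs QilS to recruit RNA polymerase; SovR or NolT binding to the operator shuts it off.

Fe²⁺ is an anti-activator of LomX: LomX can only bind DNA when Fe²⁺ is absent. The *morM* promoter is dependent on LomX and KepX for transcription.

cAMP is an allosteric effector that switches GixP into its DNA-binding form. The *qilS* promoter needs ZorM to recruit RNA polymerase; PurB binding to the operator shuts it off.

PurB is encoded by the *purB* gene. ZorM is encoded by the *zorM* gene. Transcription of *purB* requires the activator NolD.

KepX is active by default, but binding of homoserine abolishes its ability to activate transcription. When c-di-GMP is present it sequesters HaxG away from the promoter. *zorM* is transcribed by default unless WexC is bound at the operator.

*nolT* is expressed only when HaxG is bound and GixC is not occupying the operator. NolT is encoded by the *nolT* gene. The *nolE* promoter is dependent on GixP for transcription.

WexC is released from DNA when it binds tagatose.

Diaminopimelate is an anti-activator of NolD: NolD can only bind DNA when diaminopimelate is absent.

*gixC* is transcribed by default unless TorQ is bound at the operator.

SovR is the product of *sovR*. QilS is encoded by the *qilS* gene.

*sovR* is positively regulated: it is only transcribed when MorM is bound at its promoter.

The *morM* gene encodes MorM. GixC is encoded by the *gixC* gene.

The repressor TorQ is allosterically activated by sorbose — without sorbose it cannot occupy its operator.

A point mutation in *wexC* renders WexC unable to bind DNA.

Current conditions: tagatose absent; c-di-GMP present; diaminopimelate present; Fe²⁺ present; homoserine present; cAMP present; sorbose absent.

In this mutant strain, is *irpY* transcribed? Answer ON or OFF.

Fe²⁺ is present, so LomX is inactive.
Homoserine is present, so KepX is inactive.
Required activator LomX is absent, so *morM* is not transcribed.
So MorM is not produced.
Required activator MorM is absent, so *sovR* is not transcribed.
So SovR is not produced.
c-di-GMP is present, so HaxG is inactive.
Sorbose is absent, so TorQ is inactive.
With no repressor bound, *gixC* is transcribed.
So GixC is produced and active.
With repressor GixC bound, *nolT* is not transcribed.
So NolT is not produced.
Diaminopimelate is present, so NolD is inactive.
Required activator NolD is absent, so *purB* is not transcribed.
So PurB is not produced.
WexC is non-functional in this strain, so it has no effect.
With no repressor bound, *zorM* is transcribed.
So ZorM is produced and active.
No repressor is bound and ZorM is active, so *qilS* is transcribed.
So QilS is produced and active.
No repressor is bound and QilS is active, so *irpY* is transcribed.

ON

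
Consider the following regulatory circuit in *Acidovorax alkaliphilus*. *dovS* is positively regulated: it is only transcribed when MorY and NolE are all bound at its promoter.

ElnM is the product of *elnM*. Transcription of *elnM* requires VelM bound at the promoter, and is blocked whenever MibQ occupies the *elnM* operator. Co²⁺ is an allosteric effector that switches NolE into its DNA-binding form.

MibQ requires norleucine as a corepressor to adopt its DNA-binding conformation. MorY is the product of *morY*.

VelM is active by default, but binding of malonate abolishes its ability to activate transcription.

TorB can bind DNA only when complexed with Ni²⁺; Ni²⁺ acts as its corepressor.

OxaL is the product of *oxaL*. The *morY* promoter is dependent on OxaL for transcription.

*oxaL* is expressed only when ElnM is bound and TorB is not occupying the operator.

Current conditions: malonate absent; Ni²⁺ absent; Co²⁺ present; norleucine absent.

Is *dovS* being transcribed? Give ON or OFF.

ON

Ni²⁺ is absent, so TorB is inactive.
Norleucine is absent, so MibQ is inactive.
Malonate is absent, so VelM is active.
No repressor is bound and VelM is active, so *elnM* is transcribed.
So ElnM is produced and active.
No repressor is bound and ElnM is active, so *oxaL* is transcribed.
So OxaL is produced and active.
No repressor is bound and OxaL is active, so *morY* is transcribed.
So MorY is produced and active.
Co²⁺ is present, so NolE is active.
No repressor is bound and MorY and NolE are active, so *dovS* is transcribed.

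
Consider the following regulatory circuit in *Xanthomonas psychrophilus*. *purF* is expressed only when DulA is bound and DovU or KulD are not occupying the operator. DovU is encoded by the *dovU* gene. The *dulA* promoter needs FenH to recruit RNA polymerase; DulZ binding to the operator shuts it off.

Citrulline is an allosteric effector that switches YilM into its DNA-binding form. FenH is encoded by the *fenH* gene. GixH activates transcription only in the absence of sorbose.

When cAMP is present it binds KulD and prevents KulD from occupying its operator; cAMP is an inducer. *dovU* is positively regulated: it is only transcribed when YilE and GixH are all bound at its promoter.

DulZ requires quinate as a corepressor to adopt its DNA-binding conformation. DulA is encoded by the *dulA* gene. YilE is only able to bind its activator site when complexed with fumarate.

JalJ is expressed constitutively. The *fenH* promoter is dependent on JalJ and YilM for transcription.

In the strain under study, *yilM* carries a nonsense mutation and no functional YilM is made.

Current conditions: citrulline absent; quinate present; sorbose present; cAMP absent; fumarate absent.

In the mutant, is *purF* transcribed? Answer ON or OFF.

Fumarate is absent, so YilE is inactive.
Sorbose is present, so GixH is inactive.
Required activator YilE is absent, so *dovU* is not transcribed.
So DovU is not produced.
cAMP is absent, so KulD is active.
JalJ is produced constitutively and is active.
YilM is non-functional in this strain, so it has no effect.
Required activator YilM is absent, so *fenH* is not transcribed.
So FenH is not produced.
Quinate is present, so DulZ is active.
With repressor DulZ bound, *dulA* is not transcribed.
So DulA is not produced.
With repressor KulD bound, *purF* is not transcribed.

OFF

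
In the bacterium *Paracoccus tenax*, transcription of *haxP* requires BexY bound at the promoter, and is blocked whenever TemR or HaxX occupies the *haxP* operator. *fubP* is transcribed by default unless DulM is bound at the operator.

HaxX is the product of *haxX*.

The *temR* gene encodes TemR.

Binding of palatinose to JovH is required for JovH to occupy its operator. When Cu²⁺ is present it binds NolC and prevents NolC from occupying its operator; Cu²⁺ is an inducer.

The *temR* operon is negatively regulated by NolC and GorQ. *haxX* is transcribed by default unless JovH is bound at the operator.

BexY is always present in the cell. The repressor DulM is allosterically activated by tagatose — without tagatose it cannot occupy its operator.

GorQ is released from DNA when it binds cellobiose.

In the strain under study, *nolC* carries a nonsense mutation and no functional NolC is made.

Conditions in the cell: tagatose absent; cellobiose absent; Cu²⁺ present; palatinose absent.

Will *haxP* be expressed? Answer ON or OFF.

NolC is non-functional in this strain, so it has no effect.
Cellobiose is absent, so GorQ is active.
With repressor GorQ bound, *temR* is not transcribed.
So TemR is not produced.
Palatinose is absent, so JovH is inactive.
With no repressor bound, *haxX* is transcribed.
So HaxX is produced and active.
BexY is produced constitutively and is active.
With repressor HaxX bound, *haxP* is not transcribed.

OFF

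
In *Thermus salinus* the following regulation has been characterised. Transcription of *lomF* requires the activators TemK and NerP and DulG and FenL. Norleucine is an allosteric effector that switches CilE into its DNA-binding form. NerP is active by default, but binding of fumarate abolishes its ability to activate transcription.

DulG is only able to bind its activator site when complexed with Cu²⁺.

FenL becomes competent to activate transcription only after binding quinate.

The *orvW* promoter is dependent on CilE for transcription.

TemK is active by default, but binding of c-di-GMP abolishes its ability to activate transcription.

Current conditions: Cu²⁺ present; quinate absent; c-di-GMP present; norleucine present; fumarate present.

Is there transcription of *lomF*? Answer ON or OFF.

OFF

c-di-GMP is present, so TemK is inactive.
Fumarate is present, so NerP is inactive.
Cu²⁺ is present, so DulG is active.
Quinate is absent, so FenL is inactive.
Required activator TemK is absent, so *lomF* is not transcribed.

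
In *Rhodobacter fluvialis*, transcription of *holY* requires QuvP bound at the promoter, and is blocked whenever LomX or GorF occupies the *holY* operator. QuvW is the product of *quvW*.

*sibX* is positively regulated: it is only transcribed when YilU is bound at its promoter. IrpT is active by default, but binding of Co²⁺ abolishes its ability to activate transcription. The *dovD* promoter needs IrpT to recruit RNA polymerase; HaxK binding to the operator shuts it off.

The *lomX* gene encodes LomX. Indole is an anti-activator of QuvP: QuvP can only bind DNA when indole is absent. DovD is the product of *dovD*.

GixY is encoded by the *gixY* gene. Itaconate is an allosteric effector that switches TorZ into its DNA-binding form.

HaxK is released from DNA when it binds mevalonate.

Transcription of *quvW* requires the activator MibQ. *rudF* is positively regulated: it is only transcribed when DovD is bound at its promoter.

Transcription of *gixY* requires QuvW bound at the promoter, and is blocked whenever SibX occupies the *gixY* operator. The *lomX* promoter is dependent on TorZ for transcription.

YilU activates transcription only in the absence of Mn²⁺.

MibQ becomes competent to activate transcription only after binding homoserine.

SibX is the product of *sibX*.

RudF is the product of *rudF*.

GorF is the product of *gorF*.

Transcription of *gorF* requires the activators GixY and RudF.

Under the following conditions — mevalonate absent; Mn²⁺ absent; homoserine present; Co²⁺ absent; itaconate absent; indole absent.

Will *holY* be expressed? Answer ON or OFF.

ON

Itaconate is absent, so TorZ is inactive.
Required activator TorZ is absent, so *lomX* is not transcribed.
So LomX is not produced.
Mn²⁺ is absent, so YilU is active.
No repressor is bound and YilU is active, so *sibX* is transcribed.
So SibX is produced and active.
Homoserine is present, so MibQ is active.
No repressor is bound and MibQ is active, so *quvW* is transcribed.
So QuvW is produced and active.
With repressor SibX bound, *gixY* is not transcribed.
So GixY is not produced.
Mevalonate is absent, so HaxK is active.
Co²⁺ is absent, so IrpT is active.
With repressor HaxK bound, *dovD* is not transcribed.
So DovD is not produced.
Required activator DovD is absent, so *rudF* is not transcribed.
So RudF is not produced.
Required activator GixY is absent, so *gorF* is not transcribed.
So GorF is not produced.
Indole is absent, so QuvP is active.
No repressor is bound and QuvP is active, so *holY* is transcribed.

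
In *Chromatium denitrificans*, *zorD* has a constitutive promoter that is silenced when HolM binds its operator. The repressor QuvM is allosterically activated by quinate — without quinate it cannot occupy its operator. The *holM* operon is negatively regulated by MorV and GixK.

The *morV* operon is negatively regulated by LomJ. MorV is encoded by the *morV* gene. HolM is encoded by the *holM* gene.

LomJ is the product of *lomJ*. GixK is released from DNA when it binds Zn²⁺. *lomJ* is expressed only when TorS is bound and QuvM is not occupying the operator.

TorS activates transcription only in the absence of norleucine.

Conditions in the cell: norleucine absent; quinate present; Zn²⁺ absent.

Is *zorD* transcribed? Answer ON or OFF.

Norleucine is absent, so TorS is active.
Quinate is present, so QuvM is active.
With repressor QuvM bound, *lomJ* is not transcribed.
So LomJ is not produced.
With no repressor bound, *morV* is transcribed.
So MorV is produced and active.
Zn²⁺ is absent, so GixK is active.
With repressor MorV bound, *holM* is not transcribed.
So HolM is not produced.
With no repressor bound, *zorD* is transcribed.

ON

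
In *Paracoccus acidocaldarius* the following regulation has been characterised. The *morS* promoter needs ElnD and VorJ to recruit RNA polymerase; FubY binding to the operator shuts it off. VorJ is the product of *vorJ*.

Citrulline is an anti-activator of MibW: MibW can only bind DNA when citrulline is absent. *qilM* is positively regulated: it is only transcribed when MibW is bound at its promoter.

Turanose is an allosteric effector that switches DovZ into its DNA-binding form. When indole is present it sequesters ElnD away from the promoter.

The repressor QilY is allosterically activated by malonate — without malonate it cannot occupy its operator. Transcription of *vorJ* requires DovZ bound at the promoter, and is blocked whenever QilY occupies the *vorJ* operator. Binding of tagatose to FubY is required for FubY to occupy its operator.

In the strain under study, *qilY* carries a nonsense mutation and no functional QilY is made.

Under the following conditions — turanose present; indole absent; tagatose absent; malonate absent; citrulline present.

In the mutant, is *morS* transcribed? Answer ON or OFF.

Indole is absent, so ElnD is active.
QilY is non-functional in this strain, so it has no effect.
Turanose is present, so DovZ is active.
No repressor is bound and DovZ is active, so *vorJ* is transcribed.
So VorJ is produced and active.
Tagatose is absent, so FubY is inactive.
No repressor is bound and ElnD and VorJ are active, so *morS* is transcribed.

ON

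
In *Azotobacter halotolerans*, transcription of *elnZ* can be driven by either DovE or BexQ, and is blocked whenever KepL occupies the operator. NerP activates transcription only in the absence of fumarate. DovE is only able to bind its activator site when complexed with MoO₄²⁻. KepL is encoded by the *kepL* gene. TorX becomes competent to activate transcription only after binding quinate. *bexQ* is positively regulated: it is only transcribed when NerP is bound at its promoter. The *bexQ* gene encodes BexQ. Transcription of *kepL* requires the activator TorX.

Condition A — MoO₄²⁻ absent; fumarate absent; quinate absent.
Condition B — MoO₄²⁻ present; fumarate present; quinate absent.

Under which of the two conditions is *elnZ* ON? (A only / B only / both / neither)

Condition A:
MoO₄²⁻ is absent, so DovE is inactive.
Fumarate is absent, so NerP is active.
No repressor is bound and NerP is active, so *bexQ* is transcribed.
So BexQ is produced and active.
Quinate is absent, so TorX is inactive.
Required activator TorX is absent, so *kepL* is not transcribed.
So KepL is not produced.
Activator BexQ is present, so *elnZ* is transcribed.
→ *elnZ* is ON in A.
Condition B:
MoO₄²⁻ is present, so DovE is active.
Fumarate is present, so NerP is inactive.
Required activator NerP is absent, so *bexQ* is not transcribed.
So BexQ is not produced.
Quinate is absent, so TorX is inactive.
Required activator TorX is absent, so *kepL* is not transcribed.
So KepL is not produced.
Activator DovE is present, so *elnZ* is transcribed.
→ *elnZ* is ON in B.

both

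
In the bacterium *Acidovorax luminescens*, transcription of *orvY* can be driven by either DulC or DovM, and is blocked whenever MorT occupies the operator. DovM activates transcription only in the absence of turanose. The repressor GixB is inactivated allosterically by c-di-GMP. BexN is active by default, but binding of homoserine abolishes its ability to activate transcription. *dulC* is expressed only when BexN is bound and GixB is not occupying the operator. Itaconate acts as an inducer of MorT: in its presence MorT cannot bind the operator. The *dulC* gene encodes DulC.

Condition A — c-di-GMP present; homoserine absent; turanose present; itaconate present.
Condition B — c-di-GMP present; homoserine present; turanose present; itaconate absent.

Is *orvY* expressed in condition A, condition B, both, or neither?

A only

Condition A:
c-di-GMP is present, so GixB is inactive.
Homoserine is absent, so BexN is active.
No repressor is bound and BexN is active, so *dulC* is transcribed.
So DulC is produced and active.
Turanose is present, so DovM is inactive.
Itaconate is present, so MorT is inactive.
Activator DulC is present, so *orvY* is transcribed.
→ *orvY* is ON in A.
Condition B:
c-di-GMP is present, so GixB is inactive.
Homoserine is present, so BexN is inactive.
Required activator BexN is absent, so *dulC* is not transcribed.
So DulC is not produced.
Turanose is present, so DovM is inactive.
Itaconate is absent, so MorT is active.
With repressor MorT bound, *orvY* is not transcribed.
→ *orvY* is OFF in B.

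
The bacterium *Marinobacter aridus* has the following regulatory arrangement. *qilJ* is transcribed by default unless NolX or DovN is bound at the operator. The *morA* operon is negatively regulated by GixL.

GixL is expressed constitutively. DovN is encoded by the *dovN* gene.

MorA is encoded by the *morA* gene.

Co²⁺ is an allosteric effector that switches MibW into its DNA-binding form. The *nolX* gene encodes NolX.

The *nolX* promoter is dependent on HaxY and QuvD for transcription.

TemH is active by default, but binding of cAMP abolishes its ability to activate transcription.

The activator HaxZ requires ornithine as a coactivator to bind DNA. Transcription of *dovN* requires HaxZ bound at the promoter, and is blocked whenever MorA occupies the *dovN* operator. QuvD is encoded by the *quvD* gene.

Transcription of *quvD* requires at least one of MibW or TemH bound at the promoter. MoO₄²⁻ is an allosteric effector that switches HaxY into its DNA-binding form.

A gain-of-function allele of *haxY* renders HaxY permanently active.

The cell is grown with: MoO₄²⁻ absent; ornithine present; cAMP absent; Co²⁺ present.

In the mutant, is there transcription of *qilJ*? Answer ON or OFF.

HaxY is constitutively active in this strain.
Co²⁺ is present, so MibW is active.
cAMP is absent, so TemH is active.
Activator MibW is present, so *quvD* is transcribed.
So QuvD is produced and active.
No repressor is bound and HaxY and QuvD are active, so *nolX* is transcribed.
So NolX is produced and active.
Ornithine is present, so HaxZ is active.
GixL is produced constitutively and is active.
With repressor GixL bound, *morA* is not transcribed.
So MorA is not produced.
No repressor is bound and HaxZ is active, so *dovN* is transcribed.
So DovN is produced and active.
With repressor NolX bound, *qilJ* is not transcribed.

OFF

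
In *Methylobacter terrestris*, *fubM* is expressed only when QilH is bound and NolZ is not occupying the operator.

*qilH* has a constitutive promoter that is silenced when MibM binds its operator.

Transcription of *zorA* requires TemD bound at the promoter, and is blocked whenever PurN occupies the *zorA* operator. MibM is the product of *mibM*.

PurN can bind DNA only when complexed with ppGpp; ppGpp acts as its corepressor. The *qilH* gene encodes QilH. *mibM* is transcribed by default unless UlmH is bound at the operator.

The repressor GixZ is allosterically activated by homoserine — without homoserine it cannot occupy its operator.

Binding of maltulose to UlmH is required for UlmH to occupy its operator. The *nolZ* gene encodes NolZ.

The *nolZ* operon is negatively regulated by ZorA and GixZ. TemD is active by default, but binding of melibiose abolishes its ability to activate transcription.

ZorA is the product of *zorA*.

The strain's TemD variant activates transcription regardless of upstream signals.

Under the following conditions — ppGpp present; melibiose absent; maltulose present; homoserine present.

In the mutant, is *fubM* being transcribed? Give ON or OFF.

ON

Maltulose is present, so UlmH is active.
With repressor UlmH bound, *mibM* is not transcribed.
So MibM is not produced.
With no repressor bound, *qilH* is transcribed.
So QilH is produced and active.
ppGpp is present, so PurN is active.
TemD is constitutively active in this strain.
With repressor PurN bound, *zorA* is not transcribed.
So ZorA is not produced.
Homoserine is present, so GixZ is active.
With repressor GixZ bound, *nolZ* is not transcribed.
So NolZ is not produced.
No repressor is bound and QilH is active, so *fubM* is transcribed.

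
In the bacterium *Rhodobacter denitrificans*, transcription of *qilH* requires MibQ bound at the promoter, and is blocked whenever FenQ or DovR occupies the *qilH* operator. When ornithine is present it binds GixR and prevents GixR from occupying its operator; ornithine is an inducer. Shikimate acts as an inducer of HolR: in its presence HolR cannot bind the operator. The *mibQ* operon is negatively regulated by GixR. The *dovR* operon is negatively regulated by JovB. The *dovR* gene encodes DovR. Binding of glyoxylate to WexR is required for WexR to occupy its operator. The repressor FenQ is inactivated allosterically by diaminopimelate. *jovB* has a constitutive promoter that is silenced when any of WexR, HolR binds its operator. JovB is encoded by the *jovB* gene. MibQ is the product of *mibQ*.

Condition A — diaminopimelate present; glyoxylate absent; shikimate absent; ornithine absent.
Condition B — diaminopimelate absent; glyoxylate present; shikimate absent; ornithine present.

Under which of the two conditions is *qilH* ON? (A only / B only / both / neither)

Condition A:
Diaminopimelate is present, so FenQ is inactive.
Glyoxylate is absent, so WexR is inactive.
Shikimate is absent, so HolR is active.
With repressor HolR bound, *jovB* is not transcribed.
So JovB is not produced.
With no repressor bound, *dovR* is transcribed.
So DovR is produced and active.
Ornithine is absent, so GixR is active.
With repressor GixR bound, *mibQ* is not transcribed.
So MibQ is not produced.
With repressor DovR bound, *qilH* is not transcribed.
→ *qilH* is OFF in A.
Condition B:
Diaminopimelate is absent, so FenQ is active.
Glyoxylate is present, so WexR is active.
Shikimate is absent, so HolR is active.
With repressor WexR bound, *jovB* is not transcribed.
So JovB is not produced.
With no repressor bound, *dovR* is transcribed.
So DovR is produced and active.
Ornithine is present, so GixR is inactive.
With no repressor bound, *mibQ* is transcribed.
So MibQ is produced and active.
With repressor FenQ bound, *qilH* is not transcribed.
→ *qilH* is OFF in B.

neither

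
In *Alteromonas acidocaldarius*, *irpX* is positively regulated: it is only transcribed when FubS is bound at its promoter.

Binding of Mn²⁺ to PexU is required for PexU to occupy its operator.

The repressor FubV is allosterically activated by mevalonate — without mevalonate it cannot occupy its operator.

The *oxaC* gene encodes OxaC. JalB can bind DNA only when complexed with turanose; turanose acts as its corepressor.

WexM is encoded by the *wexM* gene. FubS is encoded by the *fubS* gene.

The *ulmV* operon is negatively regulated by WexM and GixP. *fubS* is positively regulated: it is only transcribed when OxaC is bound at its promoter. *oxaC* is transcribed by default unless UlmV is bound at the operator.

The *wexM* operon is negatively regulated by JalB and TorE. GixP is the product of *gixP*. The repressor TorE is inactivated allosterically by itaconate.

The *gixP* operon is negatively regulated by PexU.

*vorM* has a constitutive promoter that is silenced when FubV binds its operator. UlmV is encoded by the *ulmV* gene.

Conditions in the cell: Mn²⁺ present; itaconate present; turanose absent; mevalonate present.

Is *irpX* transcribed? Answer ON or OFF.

Turanose is absent, so JalB is inactive.
Itaconate is present, so TorE is inactive.
With no repressor bound, *wexM* is transcribed.
So WexM is produced and active.
Mn²⁺ is present, so PexU is active.
With repressor PexU bound, *gixP* is not transcribed.
So GixP is not produced.
With repressor WexM bound, *ulmV* is not transcribed.
So UlmV is not produced.
With no repressor bound, *oxaC* is transcribed.
So OxaC is produced and active.
No repressor is bound and OxaC is active, so *fubS* is transcribed.
So FubS is produced and active.
No repressor is bound and FubS is active, so *irpX* is transcribed.

ON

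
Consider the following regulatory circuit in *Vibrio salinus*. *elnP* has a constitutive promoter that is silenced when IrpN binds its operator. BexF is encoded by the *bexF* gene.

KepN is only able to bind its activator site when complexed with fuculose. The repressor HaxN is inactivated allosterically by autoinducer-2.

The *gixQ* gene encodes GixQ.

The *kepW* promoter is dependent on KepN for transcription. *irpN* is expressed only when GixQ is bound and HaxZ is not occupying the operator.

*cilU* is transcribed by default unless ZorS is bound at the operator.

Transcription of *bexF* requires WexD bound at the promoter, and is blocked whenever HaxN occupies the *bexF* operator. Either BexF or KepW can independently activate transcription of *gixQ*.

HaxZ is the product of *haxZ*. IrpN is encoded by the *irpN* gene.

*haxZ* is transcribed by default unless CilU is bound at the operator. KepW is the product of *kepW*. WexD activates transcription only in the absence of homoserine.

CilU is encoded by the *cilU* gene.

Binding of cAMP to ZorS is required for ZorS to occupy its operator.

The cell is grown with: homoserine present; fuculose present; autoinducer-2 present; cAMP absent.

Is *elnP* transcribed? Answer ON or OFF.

Homoserine is present, so WexD is inactive.
Autoinducer-2 is present, so HaxN is inactive.
Required activator WexD is absent, so *bexF* is not transcribed.
So BexF is not produced.
Fuculose is present, so KepN is active.
No repressor is bound and KepN is active, so *kepW* is transcribed.
So KepW is produced and active.
Activator KepW is present, so *gixQ* is transcribed.
So GixQ is produced and active.
cAMP is absent, so ZorS is inactive.
With no repressor bound, *cilU* is transcribed.
So CilU is produced and active.
With repressor CilU bound, *haxZ* is not transcribed.
So HaxZ is not produced.
No repressor is bound and GixQ is active, so *irpN* is transcribed.
So IrpN is produced and active.
With repressor IrpN bound, *elnP* is not transcribed.

OFF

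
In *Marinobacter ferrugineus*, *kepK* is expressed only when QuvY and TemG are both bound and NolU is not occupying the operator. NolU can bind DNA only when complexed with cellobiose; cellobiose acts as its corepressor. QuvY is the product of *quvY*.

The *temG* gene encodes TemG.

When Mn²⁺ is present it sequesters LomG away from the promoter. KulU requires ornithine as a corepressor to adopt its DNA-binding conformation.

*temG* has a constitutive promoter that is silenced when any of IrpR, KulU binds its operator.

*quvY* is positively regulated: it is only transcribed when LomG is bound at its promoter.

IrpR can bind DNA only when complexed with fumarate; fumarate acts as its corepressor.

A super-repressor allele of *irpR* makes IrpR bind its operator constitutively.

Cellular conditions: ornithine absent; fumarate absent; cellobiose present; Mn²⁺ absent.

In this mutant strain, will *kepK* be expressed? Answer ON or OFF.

OFF

Mn²⁺ is absent, so LomG is active.
No repressor is bound and LomG is active, so *quvY* is transcribed.
So QuvY is produced and active.
Cellobiose is present, so NolU is active.
IrpR is constitutively active in this strain.
Ornithine is absent, so KulU is inactive.
With repressor IrpR bound, *temG* is not transcribed.
So TemG is not produced.
With repressor NolU bound, *kepK* is not transcribed.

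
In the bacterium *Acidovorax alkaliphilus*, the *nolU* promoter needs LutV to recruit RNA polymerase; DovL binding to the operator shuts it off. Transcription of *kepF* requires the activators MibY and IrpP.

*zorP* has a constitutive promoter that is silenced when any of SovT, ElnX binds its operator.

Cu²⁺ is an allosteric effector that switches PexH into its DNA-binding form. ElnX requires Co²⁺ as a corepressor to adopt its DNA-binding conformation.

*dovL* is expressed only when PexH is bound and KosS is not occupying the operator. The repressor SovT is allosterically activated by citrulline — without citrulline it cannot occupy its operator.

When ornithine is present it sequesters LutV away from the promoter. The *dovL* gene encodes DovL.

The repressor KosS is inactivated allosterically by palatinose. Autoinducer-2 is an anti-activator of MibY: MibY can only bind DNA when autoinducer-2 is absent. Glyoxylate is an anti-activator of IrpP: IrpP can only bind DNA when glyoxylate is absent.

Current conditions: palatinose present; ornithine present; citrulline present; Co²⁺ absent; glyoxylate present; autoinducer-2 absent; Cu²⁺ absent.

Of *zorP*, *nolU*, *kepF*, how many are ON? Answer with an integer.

Citrulline is present, so SovT is active.
Co²⁺ is absent, so ElnX is inactive.
With repressor SovT bound, *zorP* is not transcribed.
→ *zorP* is OFF.
Cu²⁺ is absent, so PexH is inactive.
Palatinose is present, so KosS is inactive.
Required activator PexH is absent, so *dovL* is not transcribed.
So DovL is not produced.
Ornithine is present, so LutV is inactive.
Required activator LutV is absent, so *nolU* is not transcribed.
→ *nolU* is OFF.
Autoinducer-2 is absent, so MibY is active.
Glyoxylate is present, so IrpP is inactive.
Required activator IrpP is absent, so *kepF* is not transcribed.
→ *kepF* is OFF.
0 of the 3 genes are transcribed.

0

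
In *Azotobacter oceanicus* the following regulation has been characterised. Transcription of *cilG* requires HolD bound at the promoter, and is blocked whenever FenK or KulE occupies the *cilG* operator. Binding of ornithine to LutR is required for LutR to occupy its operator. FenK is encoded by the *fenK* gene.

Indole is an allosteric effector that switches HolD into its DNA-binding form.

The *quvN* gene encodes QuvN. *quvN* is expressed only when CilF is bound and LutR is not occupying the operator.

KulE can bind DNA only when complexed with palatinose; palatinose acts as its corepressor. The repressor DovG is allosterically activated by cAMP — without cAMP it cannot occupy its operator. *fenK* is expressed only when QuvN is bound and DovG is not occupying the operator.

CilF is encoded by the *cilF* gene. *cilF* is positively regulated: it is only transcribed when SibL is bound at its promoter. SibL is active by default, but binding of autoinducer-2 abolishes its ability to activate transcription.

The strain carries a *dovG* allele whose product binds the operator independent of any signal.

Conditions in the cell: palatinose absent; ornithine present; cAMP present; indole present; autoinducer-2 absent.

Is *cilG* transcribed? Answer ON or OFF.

ON

Indole is present, so HolD is active.
DovG is constitutively active in this strain.
Autoinducer-2 is absent, so SibL is active.
No repressor is bound and SibL is active, so *cilF* is transcribed.
So CilF is produced and active.
Ornithine is present, so LutR is active.
With repressor LutR bound, *quvN* is not transcribed.
So QuvN is not produced.
With repressor DovG bound, *fenK* is not transcribed.
So FenK is not produced.
Palatinose is absent, so KulE is inactive.
No repressor is bound and HolD is active, so *cilG* is transcribed.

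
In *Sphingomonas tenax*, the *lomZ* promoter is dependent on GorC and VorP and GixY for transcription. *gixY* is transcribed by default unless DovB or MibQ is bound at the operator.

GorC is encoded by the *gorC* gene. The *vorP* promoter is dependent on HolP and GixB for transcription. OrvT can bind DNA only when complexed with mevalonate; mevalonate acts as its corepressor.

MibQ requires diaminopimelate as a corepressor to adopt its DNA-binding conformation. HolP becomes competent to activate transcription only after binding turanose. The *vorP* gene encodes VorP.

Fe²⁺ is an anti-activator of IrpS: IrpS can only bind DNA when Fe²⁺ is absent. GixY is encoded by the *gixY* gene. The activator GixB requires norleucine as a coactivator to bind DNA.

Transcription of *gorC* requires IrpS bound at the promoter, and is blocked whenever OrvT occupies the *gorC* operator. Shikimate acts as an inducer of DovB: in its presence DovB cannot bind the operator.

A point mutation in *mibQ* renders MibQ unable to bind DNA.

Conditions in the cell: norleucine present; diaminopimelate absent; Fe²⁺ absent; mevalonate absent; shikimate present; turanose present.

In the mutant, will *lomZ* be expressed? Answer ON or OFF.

Fe²⁺ is absent, so IrpS is active.
Mevalonate is absent, so OrvT is inactive.
No repressor is bound and IrpS is active, so *gorC* is transcribed.
So GorC is produced and active.
Turanose is present, so HolP is active.
Norleucine is present, so GixB is active.
No repressor is bound and HolP and GixB are active, so *vorP* is transcribed.
So VorP is produced and active.
Shikimate is present, so DovB is inactive.
MibQ is non-functional in this strain, so it has no effect.
With no repressor bound, *gixY* is transcribed.
So GixY is produced and active.
No repressor is bound and GorC and VorP and GixY are active, so *lomZ* is transcribed.

ON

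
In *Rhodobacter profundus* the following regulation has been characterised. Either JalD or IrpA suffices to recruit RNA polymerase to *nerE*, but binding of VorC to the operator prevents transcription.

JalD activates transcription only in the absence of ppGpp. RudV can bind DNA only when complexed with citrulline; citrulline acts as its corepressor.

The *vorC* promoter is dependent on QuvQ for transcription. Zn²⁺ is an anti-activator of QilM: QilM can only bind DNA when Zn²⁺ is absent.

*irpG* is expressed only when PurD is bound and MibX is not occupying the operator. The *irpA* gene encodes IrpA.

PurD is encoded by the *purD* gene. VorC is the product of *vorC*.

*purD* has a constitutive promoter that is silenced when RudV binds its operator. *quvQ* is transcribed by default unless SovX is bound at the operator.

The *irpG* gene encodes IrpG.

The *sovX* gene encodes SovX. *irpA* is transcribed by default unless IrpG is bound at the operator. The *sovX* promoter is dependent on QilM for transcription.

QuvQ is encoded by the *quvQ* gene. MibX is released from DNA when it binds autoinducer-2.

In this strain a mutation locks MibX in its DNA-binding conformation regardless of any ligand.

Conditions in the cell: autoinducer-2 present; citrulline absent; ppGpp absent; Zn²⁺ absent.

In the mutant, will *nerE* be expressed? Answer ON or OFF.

ON

ppGpp is absent, so JalD is active.
Zn²⁺ is absent, so QilM is active.
No repressor is bound and QilM is active, so *sovX* is transcribed.
So SovX is produced and active.
With repressor SovX bound, *quvQ* is not transcribed.
So QuvQ is not produced.
Required activator QuvQ is absent, so *vorC* is not transcribed.
So VorC is not produced.
MibX is constitutively active in this strain.
Citrulline is absent, so RudV is inactive.
With no repressor bound, *purD* is transcribed.
So PurD is produced and active.
With repressor MibX bound, *irpG* is not transcribed.
So IrpG is not produced.
With no repressor bound, *irpA* is transcribed.
So IrpA is produced and active.
Activator JalD is present, so *nerE* is transcribed.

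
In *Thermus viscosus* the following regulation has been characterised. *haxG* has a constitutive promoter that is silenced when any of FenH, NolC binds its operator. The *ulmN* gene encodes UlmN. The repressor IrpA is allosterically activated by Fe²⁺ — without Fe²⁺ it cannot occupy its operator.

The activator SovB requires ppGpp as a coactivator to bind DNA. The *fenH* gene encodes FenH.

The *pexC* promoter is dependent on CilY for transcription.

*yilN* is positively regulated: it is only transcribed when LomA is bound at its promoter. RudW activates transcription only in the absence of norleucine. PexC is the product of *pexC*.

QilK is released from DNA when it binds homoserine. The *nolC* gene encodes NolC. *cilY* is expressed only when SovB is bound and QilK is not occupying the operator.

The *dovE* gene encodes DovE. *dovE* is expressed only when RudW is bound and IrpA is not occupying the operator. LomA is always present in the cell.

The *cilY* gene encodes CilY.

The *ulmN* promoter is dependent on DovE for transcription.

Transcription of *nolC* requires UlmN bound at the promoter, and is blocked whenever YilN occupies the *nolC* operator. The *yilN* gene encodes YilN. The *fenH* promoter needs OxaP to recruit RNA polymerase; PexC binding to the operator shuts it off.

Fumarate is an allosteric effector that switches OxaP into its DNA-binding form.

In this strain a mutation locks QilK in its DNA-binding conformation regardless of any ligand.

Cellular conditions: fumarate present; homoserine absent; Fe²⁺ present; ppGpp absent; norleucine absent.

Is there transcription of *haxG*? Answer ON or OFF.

OFF

QilK is constitutively active in this strain.
ppGpp is absent, so SovB is inactive.
With repressor QilK bound, *cilY* is not transcribed.
So CilY is not produced.
Required activator CilY is absent, so *pexC* is not transcribed.
So PexC is not produced.
Fumarate is present, so OxaP is active.
No repressor is bound and OxaP is active, so *fenH* is transcribed.
So FenH is produced and active.
Norleucine is absent, so RudW is active.
Fe²⁺ is present, so IrpA is active.
With repressor IrpA bound, *dovE* is not transcribed.
So DovE is not produced.
Required activator DovE is absent, so *ulmN* is not transcribed.
So UlmN is not produced.
LomA is produced constitutively and is active.
No repressor is bound and LomA is active, so *yilN* is transcribed.
So YilN is produced and active.
With repressor YilN bound, *nolC* is not transcribed.
So NolC is not produced.
With repressor FenH bound, *haxG* is not transcribed.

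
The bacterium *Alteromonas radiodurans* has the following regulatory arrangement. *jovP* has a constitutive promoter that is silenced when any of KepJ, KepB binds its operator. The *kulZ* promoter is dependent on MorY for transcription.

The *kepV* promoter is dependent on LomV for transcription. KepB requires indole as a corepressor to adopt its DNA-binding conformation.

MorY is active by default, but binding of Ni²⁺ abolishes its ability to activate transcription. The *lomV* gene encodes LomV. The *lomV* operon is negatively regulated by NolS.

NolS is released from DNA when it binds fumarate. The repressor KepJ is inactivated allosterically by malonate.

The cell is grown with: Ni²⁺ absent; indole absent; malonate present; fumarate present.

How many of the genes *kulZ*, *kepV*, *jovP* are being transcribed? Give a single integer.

Ni²⁺ is absent, so MorY is active.
No repressor is bound and MorY is active, so *kulZ* is transcribed.
→ *kulZ* is ON.
Fumarate is present, so NolS is inactive.
With no repressor bound, *lomV* is transcribed.
So LomV is produced and active.
No repressor is bound and LomV is active, so *kepV* is transcribed.
→ *kepV* is ON.
Malonate is present, so KepJ is inactive.
Indole is absent, so KepB is inactive.
With no repressor bound, *jovP* is transcribed.
→ *jovP* is ON.
3 of the 3 genes are transcribed.

3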